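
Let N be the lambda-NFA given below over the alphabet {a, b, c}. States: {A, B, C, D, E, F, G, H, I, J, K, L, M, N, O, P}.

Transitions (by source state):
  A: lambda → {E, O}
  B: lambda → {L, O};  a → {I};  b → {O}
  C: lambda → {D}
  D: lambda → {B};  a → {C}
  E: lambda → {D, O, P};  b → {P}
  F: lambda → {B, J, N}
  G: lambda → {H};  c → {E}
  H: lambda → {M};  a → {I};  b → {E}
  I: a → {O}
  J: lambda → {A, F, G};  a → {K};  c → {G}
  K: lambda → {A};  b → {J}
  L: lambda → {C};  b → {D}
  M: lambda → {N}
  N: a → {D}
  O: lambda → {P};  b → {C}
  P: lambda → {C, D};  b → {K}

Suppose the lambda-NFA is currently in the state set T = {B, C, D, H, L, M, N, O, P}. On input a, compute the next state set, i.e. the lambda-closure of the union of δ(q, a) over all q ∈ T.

B on a → {I}.
D on a → {C}.
H on a → {I}.
N on a → {D}.
No a-transition from C, L, M, O, P.
Union after reading a: {C, D, I}.
Now take the lambda-closure:
From D via lambda: add B.
From B via lambda: add L, O.
From O via lambda: add P.
No new states can be added; the closed set is {B, C, D, I, L, O, P}.

{B, C, D, I, L, O, P}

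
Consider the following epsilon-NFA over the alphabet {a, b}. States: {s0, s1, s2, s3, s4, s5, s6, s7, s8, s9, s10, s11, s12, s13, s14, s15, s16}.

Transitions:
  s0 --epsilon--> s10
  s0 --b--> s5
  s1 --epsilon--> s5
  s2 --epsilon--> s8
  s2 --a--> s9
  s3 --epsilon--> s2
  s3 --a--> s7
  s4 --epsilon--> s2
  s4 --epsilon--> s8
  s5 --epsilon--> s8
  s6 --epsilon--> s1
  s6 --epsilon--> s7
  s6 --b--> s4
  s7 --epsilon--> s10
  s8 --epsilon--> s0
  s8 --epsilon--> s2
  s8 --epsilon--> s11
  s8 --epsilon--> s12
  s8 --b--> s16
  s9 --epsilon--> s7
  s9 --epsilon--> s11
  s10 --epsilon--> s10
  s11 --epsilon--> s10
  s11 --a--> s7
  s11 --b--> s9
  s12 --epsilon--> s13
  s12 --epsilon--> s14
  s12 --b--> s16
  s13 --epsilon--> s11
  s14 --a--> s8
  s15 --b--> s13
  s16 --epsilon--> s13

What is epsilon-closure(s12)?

Start with {s12}.
From s12 via epsilon: add s13, s14.
From s13 via epsilon: add s11.
From s11 via epsilon: add s10.
No new states can be added; the closed set is {s10, s11, s12, s13, s14}.

{s10, s11, s12, s13, s14}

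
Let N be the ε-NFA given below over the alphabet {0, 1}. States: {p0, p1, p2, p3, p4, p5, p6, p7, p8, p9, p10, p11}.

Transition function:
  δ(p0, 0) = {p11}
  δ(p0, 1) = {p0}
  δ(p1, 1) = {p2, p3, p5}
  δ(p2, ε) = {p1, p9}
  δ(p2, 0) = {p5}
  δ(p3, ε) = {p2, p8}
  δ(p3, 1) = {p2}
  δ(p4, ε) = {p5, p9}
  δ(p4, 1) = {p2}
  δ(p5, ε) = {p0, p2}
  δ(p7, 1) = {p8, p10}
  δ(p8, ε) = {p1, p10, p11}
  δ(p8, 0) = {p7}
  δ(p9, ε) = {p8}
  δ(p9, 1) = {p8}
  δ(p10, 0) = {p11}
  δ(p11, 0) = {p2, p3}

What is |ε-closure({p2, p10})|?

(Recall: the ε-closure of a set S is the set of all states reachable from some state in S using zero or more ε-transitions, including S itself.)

Start with {p2, p10}.
From p2 via ε: add p1, p9.
From p9 via ε: add p8.
From p8 via ε: add p11.
ε-closure = {p1, p2, p8, p9, p10, p11}, which has 6 states.

6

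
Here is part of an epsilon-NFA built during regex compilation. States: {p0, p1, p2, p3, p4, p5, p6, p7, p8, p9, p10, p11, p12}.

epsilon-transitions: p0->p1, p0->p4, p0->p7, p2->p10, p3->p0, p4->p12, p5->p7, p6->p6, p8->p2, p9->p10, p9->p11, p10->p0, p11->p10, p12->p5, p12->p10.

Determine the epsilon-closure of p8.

{p0, p1, p2, p4, p5, p7, p8, p10, p12}

Start with {p8}.
From p8 via epsilon: add p2.
From p2 via epsilon: add p10.
From p10 via epsilon: add p0.
From p0 via epsilon: add p1, p4, p7.
From p4 via epsilon: add p12.
From p12 via epsilon: add p5.
No new states can be added; the closed set is {p0, p1, p2, p4, p5, p7, p8, p10, p12}.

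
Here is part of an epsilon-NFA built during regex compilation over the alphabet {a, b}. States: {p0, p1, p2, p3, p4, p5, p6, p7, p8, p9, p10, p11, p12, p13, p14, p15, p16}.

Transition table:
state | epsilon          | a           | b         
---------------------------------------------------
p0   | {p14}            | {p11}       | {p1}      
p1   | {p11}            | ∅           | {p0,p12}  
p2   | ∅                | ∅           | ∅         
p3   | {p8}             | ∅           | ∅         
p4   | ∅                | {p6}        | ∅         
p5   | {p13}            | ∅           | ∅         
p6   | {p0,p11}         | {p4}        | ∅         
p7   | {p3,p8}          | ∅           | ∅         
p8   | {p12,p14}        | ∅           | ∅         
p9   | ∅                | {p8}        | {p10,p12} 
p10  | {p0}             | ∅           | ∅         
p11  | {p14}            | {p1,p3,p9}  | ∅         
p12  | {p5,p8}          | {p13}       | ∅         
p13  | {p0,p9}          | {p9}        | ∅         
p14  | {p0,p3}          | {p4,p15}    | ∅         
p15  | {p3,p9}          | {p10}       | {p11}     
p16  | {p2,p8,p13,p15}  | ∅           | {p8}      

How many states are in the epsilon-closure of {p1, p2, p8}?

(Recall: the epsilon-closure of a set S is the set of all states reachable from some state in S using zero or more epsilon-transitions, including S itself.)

11

Start with {p1, p2, p8}.
From p1 via epsilon: add p11.
From p8 via epsilon: add p12, p14.
From p12 via epsilon: add p5.
From p14 via epsilon: add p0, p3.
From p5 via epsilon: add p13.
From p13 via epsilon: add p9.
epsilon-closure = {p0, p1, p2, p3, p5, p8, p9, p11, p12, p13, p14}, which has 11 states.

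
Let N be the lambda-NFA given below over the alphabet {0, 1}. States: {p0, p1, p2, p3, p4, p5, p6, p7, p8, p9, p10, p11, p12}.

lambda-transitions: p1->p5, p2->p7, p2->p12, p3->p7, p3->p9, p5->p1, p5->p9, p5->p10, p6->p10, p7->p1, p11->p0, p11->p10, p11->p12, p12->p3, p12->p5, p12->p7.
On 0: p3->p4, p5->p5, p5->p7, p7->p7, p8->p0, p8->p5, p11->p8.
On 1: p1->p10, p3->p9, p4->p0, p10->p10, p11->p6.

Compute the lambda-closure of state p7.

Start with {p7}.
From p7 via lambda: add p1.
From p1 via lambda: add p5.
From p5 via lambda: add p9, p10.
No new states can be added; the closed set is {p1, p5, p7, p9, p10}.

{p1, p5, p7, p9, p10}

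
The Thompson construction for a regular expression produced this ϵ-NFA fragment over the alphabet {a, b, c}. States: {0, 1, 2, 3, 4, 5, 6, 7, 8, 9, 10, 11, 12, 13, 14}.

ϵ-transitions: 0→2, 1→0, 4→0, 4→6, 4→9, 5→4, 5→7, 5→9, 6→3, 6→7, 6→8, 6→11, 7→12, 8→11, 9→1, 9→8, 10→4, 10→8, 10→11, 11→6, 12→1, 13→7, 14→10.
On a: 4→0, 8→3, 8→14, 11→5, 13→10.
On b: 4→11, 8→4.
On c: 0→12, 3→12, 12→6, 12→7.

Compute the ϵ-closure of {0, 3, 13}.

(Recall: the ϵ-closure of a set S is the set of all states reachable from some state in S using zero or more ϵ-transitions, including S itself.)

Start with {0, 3, 13}.
From 0 via ϵ: add 2.
From 13 via ϵ: add 7.
From 7 via ϵ: add 12.
From 12 via ϵ: add 1.
No new states can be added; the closed set is {0, 1, 2, 3, 7, 12, 13}.

{0, 1, 2, 3, 7, 12, 13}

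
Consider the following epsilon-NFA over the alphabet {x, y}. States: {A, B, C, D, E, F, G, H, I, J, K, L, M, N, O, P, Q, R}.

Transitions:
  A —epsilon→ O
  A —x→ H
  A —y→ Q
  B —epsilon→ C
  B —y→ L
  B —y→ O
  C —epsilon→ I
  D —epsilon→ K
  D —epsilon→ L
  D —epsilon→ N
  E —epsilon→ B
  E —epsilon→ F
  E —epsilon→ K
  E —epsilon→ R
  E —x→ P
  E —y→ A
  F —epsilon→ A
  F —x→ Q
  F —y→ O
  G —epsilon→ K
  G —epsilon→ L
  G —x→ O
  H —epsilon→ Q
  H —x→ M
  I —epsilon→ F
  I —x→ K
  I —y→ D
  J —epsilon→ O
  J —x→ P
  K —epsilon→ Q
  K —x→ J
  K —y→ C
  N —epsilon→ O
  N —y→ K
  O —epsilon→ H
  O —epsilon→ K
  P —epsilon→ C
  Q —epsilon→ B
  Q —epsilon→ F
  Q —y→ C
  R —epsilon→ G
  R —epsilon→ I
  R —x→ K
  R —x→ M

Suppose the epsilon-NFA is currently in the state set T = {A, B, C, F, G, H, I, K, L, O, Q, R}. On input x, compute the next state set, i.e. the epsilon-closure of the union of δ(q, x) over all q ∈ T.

A on x → {H}.
F on x → {Q}.
G on x → {O}.
H on x → {M}.
I on x → {K}.
K on x → {J}.
R on x → {K, M}.
No x-transition from B, C, L, O, Q.
Union after reading x: {H, J, K, M, O, Q}.
Now take the epsilon-closure:
From Q via epsilon: add B, F.
From B via epsilon: add C.
From F via epsilon: add A.
From C via epsilon: add I.
No new states can be added; the closed set is {A, B, C, F, H, I, J, K, M, O, Q}.

{A, B, C, F, H, I, J, K, M, O, Q}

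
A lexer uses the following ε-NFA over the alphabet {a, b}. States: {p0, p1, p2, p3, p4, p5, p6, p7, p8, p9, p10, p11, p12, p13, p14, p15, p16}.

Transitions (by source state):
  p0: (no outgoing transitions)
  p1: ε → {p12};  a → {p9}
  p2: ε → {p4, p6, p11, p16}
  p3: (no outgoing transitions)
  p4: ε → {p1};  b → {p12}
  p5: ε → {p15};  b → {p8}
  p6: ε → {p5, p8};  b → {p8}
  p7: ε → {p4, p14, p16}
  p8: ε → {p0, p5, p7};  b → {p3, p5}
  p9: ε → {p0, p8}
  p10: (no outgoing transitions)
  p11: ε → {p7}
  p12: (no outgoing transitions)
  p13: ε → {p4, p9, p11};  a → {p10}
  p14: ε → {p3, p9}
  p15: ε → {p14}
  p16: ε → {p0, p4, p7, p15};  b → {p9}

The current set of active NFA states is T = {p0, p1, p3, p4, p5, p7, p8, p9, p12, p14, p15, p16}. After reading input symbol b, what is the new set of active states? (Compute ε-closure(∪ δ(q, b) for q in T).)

p4 on b → {p12}.
p5 on b → {p8}.
p8 on b → {p3, p5}.
p16 on b → {p9}.
No b-transition from p0, p1, p3, p7, p9, p12, p14, p15.
Union after reading b: {p3, p5, p8, p9, p12}.
Now take the ε-closure:
From p5 via ε: add p15.
From p8 via ε: add p0, p7.
From p7 via ε: add p4, p14, p16.
From p4 via ε: add p1.
No new states can be added; the closed set is {p0, p1, p3, p4, p5, p7, p8, p9, p12, p14, p15, p16}.

{p0, p1, p3, p4, p5, p7, p8, p9, p12, p14, p15, p16}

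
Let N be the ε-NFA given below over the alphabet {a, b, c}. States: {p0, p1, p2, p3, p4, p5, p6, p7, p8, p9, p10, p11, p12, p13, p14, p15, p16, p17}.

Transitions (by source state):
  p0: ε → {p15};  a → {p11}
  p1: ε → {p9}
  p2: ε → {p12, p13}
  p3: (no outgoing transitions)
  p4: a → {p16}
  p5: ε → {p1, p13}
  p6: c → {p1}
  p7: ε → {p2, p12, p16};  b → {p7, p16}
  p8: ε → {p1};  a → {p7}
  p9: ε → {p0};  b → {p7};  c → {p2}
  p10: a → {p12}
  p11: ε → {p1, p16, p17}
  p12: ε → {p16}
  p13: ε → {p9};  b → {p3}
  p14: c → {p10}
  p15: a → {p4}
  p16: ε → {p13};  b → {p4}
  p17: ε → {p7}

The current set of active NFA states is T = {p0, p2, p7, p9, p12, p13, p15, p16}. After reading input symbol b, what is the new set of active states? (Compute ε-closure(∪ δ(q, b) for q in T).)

{p0, p2, p3, p4, p7, p9, p12, p13, p15, p16}

p7 on b → {p7, p16}.
p9 on b → {p7}.
p13 on b → {p3}.
p16 on b → {p4}.
No b-transition from p0, p2, p12, p15.
Union after reading b: {p3, p4, p7, p16}.
Now take the ε-closure:
From p7 via ε: add p2, p12.
From p16 via ε: add p13.
From p13 via ε: add p9.
From p9 via ε: add p0.
From p0 via ε: add p15.
No new states can be added; the closed set is {p0, p2, p3, p4, p7, p9, p12, p13, p15, p16}.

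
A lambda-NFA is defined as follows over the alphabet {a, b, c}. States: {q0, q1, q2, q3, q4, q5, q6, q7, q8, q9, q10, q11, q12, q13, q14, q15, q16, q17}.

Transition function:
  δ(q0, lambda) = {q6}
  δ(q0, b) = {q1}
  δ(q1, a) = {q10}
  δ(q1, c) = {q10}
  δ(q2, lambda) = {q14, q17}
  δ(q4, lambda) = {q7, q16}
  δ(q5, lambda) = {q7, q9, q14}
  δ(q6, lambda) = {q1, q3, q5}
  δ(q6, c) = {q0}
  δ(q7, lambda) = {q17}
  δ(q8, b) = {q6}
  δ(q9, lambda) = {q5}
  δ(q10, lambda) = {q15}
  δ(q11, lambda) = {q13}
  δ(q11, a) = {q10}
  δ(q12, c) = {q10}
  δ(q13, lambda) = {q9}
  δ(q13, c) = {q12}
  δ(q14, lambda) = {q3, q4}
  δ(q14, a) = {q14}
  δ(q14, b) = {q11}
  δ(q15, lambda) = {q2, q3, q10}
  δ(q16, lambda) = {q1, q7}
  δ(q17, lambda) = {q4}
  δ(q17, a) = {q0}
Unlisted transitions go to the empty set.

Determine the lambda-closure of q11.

{q1, q3, q4, q5, q7, q9, q11, q13, q14, q16, q17}

Start with {q11}.
From q11 via lambda: add q13.
From q13 via lambda: add q9.
From q9 via lambda: add q5.
From q5 via lambda: add q7, q14.
From q7 via lambda: add q17.
From q14 via lambda: add q3, q4.
From q4 via lambda: add q16.
From q16 via lambda: add q1.
No new states can be added; the closed set is {q1, q3, q4, q5, q7, q9, q11, q13, q14, q16, q17}.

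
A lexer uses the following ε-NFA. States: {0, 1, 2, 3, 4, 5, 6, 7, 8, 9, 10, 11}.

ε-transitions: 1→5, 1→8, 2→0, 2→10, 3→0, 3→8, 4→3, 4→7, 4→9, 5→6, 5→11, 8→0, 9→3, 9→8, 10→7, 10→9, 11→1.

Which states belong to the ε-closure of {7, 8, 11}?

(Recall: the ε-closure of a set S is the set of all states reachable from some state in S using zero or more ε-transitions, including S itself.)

{0, 1, 5, 6, 7, 8, 11}

Start with {7, 8, 11}.
From 8 via ε: add 0.
From 11 via ε: add 1.
From 1 via ε: add 5.
From 5 via ε: add 6.
No new states can be added; the closed set is {0, 1, 5, 6, 7, 8, 11}.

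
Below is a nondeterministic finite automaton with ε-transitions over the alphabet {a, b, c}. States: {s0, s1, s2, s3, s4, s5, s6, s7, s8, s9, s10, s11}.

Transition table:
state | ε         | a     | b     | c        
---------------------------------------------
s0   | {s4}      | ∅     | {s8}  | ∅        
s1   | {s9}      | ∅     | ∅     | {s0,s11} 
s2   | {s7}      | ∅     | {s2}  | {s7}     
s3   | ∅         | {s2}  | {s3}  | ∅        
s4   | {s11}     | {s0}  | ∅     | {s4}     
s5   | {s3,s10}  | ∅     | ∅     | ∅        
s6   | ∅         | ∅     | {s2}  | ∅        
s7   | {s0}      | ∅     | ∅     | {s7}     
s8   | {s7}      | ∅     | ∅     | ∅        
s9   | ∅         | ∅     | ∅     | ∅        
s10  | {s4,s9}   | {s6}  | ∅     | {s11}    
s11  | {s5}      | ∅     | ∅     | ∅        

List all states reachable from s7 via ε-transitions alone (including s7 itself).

Start with {s7}.
From s7 via ε: add s0.
From s0 via ε: add s4.
From s4 via ε: add s11.
From s11 via ε: add s5.
From s5 via ε: add s3, s10.
From s10 via ε: add s9.
No new states can be added; the closed set is {s0, s3, s4, s5, s7, s9, s10, s11}.

{s0, s3, s4, s5, s7, s9, s10, s11}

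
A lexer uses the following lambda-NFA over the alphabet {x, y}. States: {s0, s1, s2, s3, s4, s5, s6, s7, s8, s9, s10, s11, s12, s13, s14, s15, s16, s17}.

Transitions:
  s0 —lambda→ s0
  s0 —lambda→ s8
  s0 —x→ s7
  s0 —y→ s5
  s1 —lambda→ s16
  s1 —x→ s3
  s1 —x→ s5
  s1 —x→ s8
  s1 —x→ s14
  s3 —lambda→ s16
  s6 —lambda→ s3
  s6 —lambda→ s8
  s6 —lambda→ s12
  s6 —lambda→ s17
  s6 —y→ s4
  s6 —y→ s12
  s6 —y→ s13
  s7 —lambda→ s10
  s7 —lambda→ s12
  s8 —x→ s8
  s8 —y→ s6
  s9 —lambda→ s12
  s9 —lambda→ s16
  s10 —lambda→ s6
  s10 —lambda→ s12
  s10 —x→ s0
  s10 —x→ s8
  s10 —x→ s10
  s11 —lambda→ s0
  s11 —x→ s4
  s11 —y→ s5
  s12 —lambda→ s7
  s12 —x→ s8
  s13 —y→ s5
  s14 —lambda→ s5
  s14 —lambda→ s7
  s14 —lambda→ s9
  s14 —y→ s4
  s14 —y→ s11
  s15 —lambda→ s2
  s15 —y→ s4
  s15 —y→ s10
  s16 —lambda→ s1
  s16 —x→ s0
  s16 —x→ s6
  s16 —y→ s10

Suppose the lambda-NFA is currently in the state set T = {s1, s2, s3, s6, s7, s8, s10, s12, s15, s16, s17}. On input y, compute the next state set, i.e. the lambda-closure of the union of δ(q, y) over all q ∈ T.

{s1, s3, s4, s6, s7, s8, s10, s12, s13, s16, s17}

s6 on y → {s4, s12, s13}.
s8 on y → {s6}.
s15 on y → {s4, s10}.
s16 on y → {s10}.
No y-transition from s1, s2, s3, s7, s10, s12, s17.
Union after reading y: {s4, s6, s10, s12, s13}.
Now take the lambda-closure:
From s6 via lambda: add s3, s8, s17.
From s12 via lambda: add s7.
From s3 via lambda: add s16.
From s16 via lambda: add s1.
No new states can be added; the closed set is {s1, s3, s4, s6, s7, s8, s10, s12, s13, s16, s17}.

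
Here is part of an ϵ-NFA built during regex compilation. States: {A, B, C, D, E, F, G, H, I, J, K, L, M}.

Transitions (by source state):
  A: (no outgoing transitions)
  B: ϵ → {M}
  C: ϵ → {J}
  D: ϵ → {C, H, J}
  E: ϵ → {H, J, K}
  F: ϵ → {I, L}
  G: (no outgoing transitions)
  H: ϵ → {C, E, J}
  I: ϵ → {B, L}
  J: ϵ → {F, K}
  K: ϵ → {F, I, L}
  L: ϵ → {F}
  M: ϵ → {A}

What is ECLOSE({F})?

{A, B, F, I, L, M}

Start with {F}.
From F via ϵ: add I, L.
From I via ϵ: add B.
From B via ϵ: add M.
From M via ϵ: add A.
No new states can be added; the closed set is {A, B, F, I, L, M}.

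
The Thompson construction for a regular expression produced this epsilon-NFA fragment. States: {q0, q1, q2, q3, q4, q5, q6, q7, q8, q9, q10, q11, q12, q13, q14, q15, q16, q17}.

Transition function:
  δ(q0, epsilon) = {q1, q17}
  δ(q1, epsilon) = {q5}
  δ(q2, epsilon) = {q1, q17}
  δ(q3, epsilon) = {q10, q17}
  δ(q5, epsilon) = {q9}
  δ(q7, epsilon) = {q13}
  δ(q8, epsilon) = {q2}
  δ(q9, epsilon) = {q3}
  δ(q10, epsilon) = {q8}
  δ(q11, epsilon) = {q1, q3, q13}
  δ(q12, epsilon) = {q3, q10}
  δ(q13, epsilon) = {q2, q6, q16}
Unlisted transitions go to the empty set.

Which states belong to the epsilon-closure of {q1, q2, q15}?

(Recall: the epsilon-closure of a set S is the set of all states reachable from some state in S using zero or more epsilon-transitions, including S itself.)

{q1, q2, q3, q5, q8, q9, q10, q15, q17}

Start with {q1, q2, q15}.
From q1 via epsilon: add q5.
From q2 via epsilon: add q17.
From q5 via epsilon: add q9.
From q9 via epsilon: add q3.
From q3 via epsilon: add q10.
From q10 via epsilon: add q8.
No new states can be added; the closed set is {q1, q2, q3, q5, q8, q9, q10, q15, q17}.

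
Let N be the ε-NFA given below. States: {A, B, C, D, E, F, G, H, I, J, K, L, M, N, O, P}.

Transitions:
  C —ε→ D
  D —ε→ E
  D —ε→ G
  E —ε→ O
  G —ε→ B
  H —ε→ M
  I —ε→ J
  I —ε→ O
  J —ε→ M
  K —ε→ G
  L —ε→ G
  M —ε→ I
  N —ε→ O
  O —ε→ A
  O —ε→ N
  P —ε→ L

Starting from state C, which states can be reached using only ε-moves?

Start with {C}.
From C via ε: add D.
From D via ε: add E, G.
From E via ε: add O.
From G via ε: add B.
From O via ε: add A, N.
No new states can be added; the closed set is {A, B, C, D, E, G, N, O}.

{A, B, C, D, E, G, N, O}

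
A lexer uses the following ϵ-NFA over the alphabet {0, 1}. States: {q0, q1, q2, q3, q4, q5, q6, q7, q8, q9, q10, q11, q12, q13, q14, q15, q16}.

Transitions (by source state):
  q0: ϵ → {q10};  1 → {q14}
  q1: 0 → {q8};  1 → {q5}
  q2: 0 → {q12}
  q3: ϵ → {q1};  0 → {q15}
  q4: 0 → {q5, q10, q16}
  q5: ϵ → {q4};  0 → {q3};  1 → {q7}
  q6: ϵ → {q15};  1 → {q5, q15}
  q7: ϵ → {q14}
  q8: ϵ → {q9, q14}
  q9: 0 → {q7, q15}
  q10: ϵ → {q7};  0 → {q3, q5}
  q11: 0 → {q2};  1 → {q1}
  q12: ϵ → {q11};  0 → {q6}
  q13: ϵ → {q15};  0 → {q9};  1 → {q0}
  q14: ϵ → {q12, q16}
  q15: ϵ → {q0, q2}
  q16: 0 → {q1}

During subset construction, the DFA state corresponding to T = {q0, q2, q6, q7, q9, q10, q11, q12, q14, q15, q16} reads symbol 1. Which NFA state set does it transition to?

q0 on 1 → {q14}.
q6 on 1 → {q5, q15}.
q11 on 1 → {q1}.
No 1-transition from q2, q7, q9, q10, q12, q14, q15, q16.
Union after reading 1: {q1, q5, q14, q15}.
Now take the ϵ-closure:
From q5 via ϵ: add q4.
From q14 via ϵ: add q12, q16.
From q15 via ϵ: add q0, q2.
From q0 via ϵ: add q10.
From q12 via ϵ: add q11.
From q10 via ϵ: add q7.
No new states can be added; the closed set is {q0, q1, q2, q4, q5, q7, q10, q11, q12, q14, q15, q16}.

{q0, q1, q2, q4, q5, q7, q10, q11, q12, q14, q15, q16}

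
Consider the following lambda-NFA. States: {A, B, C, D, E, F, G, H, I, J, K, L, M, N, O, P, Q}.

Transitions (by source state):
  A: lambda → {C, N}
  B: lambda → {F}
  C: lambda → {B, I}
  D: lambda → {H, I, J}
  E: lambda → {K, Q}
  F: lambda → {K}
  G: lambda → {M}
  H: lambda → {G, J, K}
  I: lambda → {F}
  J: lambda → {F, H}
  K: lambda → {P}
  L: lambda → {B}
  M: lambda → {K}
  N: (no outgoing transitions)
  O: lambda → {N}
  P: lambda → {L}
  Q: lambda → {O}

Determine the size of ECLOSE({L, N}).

Start with {L, N}.
From L via lambda: add B.
From B via lambda: add F.
From F via lambda: add K.
From K via lambda: add P.
lambda-closure = {B, F, K, L, N, P}, which has 6 states.

6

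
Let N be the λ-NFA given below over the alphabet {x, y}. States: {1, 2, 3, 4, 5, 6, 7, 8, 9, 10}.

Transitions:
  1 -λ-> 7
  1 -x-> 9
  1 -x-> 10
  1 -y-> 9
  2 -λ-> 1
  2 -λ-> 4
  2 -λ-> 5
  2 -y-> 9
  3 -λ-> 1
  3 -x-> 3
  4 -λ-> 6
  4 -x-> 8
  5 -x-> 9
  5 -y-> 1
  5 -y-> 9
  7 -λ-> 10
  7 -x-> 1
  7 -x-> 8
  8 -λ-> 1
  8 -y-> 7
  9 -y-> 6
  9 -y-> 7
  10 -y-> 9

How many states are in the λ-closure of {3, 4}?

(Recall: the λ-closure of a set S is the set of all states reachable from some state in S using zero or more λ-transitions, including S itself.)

Start with {3, 4}.
From 3 via λ: add 1.
From 4 via λ: add 6.
From 1 via λ: add 7.
From 7 via λ: add 10.
λ-closure = {1, 3, 4, 6, 7, 10}, which has 6 states.

6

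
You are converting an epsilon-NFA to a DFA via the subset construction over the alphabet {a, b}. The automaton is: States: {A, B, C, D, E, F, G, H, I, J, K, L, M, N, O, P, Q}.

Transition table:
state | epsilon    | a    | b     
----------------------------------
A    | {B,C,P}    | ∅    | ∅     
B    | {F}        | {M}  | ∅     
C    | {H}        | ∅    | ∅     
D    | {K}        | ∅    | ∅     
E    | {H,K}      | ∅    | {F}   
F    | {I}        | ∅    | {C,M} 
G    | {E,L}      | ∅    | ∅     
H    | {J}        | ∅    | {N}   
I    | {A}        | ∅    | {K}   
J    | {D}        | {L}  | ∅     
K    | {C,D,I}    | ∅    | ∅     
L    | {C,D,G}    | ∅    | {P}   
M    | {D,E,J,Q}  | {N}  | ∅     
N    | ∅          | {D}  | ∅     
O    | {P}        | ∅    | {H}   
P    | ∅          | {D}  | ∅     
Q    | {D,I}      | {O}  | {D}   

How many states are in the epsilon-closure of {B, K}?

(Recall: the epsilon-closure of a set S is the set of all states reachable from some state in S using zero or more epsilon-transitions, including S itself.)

10

Start with {B, K}.
From B via epsilon: add F.
From K via epsilon: add C, D, I.
From C via epsilon: add H.
From I via epsilon: add A.
From A via epsilon: add P.
From H via epsilon: add J.
epsilon-closure = {A, B, C, D, F, H, I, J, K, P}, which has 10 states.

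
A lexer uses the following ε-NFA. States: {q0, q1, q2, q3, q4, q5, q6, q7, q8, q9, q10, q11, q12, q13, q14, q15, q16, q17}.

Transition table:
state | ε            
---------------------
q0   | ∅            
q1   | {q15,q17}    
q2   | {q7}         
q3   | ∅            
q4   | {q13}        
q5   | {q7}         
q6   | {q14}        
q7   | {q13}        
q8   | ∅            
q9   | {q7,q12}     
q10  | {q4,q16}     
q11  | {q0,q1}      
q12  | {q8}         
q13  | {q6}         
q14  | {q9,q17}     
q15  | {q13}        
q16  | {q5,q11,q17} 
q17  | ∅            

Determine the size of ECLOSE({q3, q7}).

9

Start with {q3, q7}.
From q7 via ε: add q13.
From q13 via ε: add q6.
From q6 via ε: add q14.
From q14 via ε: add q9, q17.
From q9 via ε: add q12.
From q12 via ε: add q8.
ε-closure = {q3, q6, q7, q8, q9, q12, q13, q14, q17}, which has 9 states.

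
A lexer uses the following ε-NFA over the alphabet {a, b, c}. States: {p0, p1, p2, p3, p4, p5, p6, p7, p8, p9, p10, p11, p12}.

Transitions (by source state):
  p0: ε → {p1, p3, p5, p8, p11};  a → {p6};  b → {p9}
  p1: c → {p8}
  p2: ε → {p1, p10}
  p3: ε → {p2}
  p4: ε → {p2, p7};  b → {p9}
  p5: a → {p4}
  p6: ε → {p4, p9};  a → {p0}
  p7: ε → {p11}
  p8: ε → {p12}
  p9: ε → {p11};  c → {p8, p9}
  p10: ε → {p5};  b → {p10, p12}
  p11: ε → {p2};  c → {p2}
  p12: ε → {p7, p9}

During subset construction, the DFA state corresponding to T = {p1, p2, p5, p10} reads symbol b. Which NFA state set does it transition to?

p10 on b → {p10, p12}.
No b-transition from p1, p2, p5.
Union after reading b: {p10, p12}.
Now take the ε-closure:
From p10 via ε: add p5.
From p12 via ε: add p7, p9.
From p7 via ε: add p11.
From p11 via ε: add p2.
From p2 via ε: add p1.
No new states can be added; the closed set is {p1, p2, p5, p7, p9, p10, p11, p12}.

{p1, p2, p5, p7, p9, p10, p11, p12}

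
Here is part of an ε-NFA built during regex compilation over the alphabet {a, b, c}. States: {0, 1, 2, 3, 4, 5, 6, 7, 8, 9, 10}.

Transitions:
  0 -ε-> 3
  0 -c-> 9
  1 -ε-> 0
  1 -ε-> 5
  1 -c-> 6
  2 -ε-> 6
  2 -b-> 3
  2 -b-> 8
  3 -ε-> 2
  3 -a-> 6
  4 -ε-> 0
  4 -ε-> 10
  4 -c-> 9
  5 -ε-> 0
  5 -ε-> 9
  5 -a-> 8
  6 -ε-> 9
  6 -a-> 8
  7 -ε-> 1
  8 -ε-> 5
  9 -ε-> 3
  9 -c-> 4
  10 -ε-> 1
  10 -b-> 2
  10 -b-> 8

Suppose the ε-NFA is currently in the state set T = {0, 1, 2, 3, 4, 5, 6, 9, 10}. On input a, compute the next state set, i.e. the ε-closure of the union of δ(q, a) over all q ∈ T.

{0, 2, 3, 5, 6, 8, 9}

3 on a → {6}.
5 on a → {8}.
6 on a → {8}.
No a-transition from 0, 1, 2, 4, 9, 10.
Union after reading a: {6, 8}.
Now take the ε-closure:
From 6 via ε: add 9.
From 8 via ε: add 5.
From 5 via ε: add 0.
From 9 via ε: add 3.
From 3 via ε: add 2.
No new states can be added; the closed set is {0, 2, 3, 5, 6, 8, 9}.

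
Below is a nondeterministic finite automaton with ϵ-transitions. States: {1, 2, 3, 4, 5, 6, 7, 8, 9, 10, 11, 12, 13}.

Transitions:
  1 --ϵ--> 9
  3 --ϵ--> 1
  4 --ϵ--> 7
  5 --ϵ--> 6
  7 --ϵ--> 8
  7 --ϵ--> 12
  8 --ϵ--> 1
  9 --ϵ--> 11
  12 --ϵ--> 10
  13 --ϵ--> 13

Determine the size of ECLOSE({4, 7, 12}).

8

Start with {4, 7, 12}.
From 7 via ϵ: add 8.
From 12 via ϵ: add 10.
From 8 via ϵ: add 1.
From 1 via ϵ: add 9.
From 9 via ϵ: add 11.
ϵ-closure = {1, 4, 7, 8, 9, 10, 11, 12}, which has 8 states.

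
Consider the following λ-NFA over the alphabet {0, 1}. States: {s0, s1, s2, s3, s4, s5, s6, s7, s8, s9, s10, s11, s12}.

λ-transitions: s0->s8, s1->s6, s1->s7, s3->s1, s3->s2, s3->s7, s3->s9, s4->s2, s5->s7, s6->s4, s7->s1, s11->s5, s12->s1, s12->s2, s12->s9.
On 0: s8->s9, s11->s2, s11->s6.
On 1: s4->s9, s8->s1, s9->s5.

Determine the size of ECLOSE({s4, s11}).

Start with {s4, s11}.
From s4 via λ: add s2.
From s11 via λ: add s5.
From s5 via λ: add s7.
From s7 via λ: add s1.
From s1 via λ: add s6.
λ-closure = {s1, s2, s4, s5, s6, s7, s11}, which has 7 states.

7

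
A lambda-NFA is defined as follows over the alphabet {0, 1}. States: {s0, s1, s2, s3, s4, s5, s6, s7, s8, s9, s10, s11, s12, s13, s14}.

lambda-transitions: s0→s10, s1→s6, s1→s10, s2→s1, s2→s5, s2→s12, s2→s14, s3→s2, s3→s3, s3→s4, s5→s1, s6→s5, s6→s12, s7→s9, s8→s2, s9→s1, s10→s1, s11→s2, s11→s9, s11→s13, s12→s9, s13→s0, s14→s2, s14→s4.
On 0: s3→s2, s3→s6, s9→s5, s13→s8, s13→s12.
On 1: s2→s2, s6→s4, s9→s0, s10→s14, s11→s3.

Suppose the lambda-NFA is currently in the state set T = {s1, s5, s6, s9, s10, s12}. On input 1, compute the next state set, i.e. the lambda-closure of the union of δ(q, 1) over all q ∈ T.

s6 on 1 → {s4}.
s9 on 1 → {s0}.
s10 on 1 → {s14}.
No 1-transition from s1, s5, s12.
Union after reading 1: {s0, s4, s14}.
Now take the lambda-closure:
From s0 via lambda: add s10.
From s14 via lambda: add s2.
From s2 via lambda: add s1, s5, s12.
From s1 via lambda: add s6.
From s12 via lambda: add s9.
No new states can be added; the closed set is {s0, s1, s2, s4, s5, s6, s9, s10, s12, s14}.

{s0, s1, s2, s4, s5, s6, s9, s10, s12, s14}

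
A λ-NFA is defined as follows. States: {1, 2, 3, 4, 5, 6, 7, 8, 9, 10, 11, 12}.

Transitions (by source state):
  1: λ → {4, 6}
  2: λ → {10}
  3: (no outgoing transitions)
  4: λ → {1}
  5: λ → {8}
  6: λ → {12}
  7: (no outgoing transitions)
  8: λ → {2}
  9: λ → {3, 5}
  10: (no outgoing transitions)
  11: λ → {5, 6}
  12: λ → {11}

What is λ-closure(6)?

{2, 5, 6, 8, 10, 11, 12}

Start with {6}.
From 6 via λ: add 12.
From 12 via λ: add 11.
From 11 via λ: add 5.
From 5 via λ: add 8.
From 8 via λ: add 2.
From 2 via λ: add 10.
No new states can be added; the closed set is {2, 5, 6, 8, 10, 11, 12}.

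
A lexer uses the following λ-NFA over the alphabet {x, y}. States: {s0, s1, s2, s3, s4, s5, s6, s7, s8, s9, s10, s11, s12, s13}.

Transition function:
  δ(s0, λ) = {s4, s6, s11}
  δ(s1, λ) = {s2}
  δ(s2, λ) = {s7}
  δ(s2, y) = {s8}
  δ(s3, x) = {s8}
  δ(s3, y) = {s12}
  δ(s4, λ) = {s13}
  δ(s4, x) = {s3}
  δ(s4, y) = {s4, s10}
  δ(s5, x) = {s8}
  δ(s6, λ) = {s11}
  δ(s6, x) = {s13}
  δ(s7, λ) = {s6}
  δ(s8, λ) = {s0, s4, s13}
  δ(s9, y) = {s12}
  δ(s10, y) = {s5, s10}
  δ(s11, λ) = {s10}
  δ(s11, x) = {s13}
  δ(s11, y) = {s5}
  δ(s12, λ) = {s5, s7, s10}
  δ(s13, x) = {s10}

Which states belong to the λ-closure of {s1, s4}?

Start with {s1, s4}.
From s1 via λ: add s2.
From s4 via λ: add s13.
From s2 via λ: add s7.
From s7 via λ: add s6.
From s6 via λ: add s11.
From s11 via λ: add s10.
No new states can be added; the closed set is {s1, s2, s4, s6, s7, s10, s11, s13}.

{s1, s2, s4, s6, s7, s10, s11, s13}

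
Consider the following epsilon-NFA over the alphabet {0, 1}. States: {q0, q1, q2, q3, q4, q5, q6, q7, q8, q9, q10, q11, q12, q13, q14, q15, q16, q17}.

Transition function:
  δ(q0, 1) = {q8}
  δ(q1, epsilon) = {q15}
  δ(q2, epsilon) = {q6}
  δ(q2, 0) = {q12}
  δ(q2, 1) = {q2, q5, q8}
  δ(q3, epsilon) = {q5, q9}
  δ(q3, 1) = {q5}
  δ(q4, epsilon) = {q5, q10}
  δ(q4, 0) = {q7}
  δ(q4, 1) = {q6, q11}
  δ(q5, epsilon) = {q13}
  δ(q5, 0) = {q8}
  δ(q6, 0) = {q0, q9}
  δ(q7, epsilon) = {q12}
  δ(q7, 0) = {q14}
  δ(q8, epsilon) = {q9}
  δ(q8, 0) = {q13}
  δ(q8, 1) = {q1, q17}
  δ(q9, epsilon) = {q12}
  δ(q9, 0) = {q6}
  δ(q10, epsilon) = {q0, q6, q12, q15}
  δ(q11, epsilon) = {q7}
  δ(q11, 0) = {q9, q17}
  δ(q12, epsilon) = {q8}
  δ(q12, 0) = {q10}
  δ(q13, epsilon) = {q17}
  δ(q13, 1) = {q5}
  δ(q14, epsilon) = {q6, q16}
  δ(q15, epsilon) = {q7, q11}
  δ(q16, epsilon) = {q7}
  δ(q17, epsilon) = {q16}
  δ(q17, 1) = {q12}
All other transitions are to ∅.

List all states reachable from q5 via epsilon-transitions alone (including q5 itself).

{q5, q7, q8, q9, q12, q13, q16, q17}

Start with {q5}.
From q5 via epsilon: add q13.
From q13 via epsilon: add q17.
From q17 via epsilon: add q16.
From q16 via epsilon: add q7.
From q7 via epsilon: add q12.
From q12 via epsilon: add q8.
From q8 via epsilon: add q9.
No new states can be added; the closed set is {q5, q7, q8, q9, q12, q13, q16, q17}.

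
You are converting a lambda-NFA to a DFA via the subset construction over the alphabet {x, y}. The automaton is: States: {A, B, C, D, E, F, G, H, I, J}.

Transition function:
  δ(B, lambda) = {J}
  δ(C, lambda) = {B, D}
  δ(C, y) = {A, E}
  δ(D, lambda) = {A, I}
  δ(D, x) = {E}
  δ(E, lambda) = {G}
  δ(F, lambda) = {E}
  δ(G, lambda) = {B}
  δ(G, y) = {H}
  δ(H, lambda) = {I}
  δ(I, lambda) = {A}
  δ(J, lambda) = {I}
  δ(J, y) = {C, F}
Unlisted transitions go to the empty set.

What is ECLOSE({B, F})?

{A, B, E, F, G, I, J}

Start with {B, F}.
From B via lambda: add J.
From F via lambda: add E.
From E via lambda: add G.
From J via lambda: add I.
From I via lambda: add A.
No new states can be added; the closed set is {A, B, E, F, G, I, J}.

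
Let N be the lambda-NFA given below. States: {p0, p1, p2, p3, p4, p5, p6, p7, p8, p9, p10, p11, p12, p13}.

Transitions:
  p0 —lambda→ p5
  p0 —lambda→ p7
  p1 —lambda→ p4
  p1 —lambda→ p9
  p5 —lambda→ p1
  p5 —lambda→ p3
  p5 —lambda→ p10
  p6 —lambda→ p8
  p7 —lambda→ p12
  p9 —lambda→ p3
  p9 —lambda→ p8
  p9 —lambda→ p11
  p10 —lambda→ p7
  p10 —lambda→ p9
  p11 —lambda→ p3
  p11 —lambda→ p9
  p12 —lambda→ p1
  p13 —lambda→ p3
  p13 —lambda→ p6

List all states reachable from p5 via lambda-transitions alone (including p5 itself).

Start with {p5}.
From p5 via lambda: add p1, p3, p10.
From p1 via lambda: add p4, p9.
From p10 via lambda: add p7.
From p7 via lambda: add p12.
From p9 via lambda: add p8, p11.
No new states can be added; the closed set is {p1, p3, p4, p5, p7, p8, p9, p10, p11, p12}.

{p1, p3, p4, p5, p7, p8, p9, p10, p11, p12}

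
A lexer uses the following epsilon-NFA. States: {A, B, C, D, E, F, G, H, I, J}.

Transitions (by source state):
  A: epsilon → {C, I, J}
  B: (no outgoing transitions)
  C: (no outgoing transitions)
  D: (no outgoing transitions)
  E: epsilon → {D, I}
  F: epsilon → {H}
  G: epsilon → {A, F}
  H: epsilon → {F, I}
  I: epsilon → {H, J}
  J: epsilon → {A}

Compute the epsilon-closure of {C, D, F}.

{A, C, D, F, H, I, J}

Start with {C, D, F}.
From F via epsilon: add H.
From H via epsilon: add I.
From I via epsilon: add J.
From J via epsilon: add A.
No new states can be added; the closed set is {A, C, D, F, H, I, J}.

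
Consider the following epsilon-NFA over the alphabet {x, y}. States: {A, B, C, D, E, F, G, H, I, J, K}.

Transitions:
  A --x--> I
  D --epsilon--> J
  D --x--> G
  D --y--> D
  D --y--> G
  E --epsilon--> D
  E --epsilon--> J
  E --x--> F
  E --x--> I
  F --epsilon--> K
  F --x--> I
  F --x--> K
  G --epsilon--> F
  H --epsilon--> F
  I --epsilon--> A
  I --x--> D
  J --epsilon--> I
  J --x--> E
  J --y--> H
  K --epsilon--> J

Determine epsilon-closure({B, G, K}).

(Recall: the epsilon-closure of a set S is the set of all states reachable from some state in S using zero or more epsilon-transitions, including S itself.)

{A, B, F, G, I, J, K}

Start with {B, G, K}.
From G via epsilon: add F.
From K via epsilon: add J.
From J via epsilon: add I.
From I via epsilon: add A.
No new states can be added; the closed set is {A, B, F, G, I, J, K}.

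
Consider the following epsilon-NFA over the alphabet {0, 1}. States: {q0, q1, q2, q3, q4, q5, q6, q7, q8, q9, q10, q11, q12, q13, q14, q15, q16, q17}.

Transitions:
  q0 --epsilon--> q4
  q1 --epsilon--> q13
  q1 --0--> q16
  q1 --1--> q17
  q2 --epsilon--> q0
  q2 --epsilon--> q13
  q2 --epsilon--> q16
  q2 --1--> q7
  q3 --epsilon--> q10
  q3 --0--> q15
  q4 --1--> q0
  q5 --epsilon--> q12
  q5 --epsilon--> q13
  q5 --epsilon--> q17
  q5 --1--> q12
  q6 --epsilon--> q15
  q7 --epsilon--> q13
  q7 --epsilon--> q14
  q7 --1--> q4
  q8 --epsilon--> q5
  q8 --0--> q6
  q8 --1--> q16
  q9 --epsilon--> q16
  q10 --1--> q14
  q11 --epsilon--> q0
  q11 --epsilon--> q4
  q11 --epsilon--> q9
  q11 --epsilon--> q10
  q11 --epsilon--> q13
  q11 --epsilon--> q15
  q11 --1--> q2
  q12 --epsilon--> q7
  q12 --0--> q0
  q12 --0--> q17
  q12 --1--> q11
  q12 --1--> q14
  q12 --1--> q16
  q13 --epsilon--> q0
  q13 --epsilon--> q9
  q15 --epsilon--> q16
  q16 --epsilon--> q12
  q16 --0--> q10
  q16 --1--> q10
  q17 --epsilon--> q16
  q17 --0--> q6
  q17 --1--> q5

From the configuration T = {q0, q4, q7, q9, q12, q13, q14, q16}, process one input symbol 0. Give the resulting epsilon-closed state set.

q12 on 0 → {q0, q17}.
q16 on 0 → {q10}.
No 0-transition from q0, q4, q7, q9, q13, q14.
Union after reading 0: {q0, q10, q17}.
Now take the epsilon-closure:
From q0 via epsilon: add q4.
From q17 via epsilon: add q16.
From q16 via epsilon: add q12.
From q12 via epsilon: add q7.
From q7 via epsilon: add q13, q14.
From q13 via epsilon: add q9.
No new states can be added; the closed set is {q0, q4, q7, q9, q10, q12, q13, q14, q16, q17}.

{q0, q4, q7, q9, q10, q12, q13, q14, q16, q17}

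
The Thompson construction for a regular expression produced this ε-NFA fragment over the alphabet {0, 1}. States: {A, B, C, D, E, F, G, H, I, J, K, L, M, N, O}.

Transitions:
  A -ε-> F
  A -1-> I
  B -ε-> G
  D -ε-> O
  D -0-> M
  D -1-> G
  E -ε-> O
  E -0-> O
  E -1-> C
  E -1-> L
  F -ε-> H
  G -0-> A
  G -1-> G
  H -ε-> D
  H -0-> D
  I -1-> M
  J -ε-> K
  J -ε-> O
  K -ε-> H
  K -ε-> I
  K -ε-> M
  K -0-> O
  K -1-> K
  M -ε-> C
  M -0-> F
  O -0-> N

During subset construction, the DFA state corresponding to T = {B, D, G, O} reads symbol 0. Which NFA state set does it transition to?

D on 0 → {M}.
G on 0 → {A}.
O on 0 → {N}.
No 0-transition from B.
Union after reading 0: {A, M, N}.
Now take the ε-closure:
From A via ε: add F.
From M via ε: add C.
From F via ε: add H.
From H via ε: add D.
From D via ε: add O.
No new states can be added; the closed set is {A, C, D, F, H, M, N, O}.

{A, C, D, F, H, M, N, O}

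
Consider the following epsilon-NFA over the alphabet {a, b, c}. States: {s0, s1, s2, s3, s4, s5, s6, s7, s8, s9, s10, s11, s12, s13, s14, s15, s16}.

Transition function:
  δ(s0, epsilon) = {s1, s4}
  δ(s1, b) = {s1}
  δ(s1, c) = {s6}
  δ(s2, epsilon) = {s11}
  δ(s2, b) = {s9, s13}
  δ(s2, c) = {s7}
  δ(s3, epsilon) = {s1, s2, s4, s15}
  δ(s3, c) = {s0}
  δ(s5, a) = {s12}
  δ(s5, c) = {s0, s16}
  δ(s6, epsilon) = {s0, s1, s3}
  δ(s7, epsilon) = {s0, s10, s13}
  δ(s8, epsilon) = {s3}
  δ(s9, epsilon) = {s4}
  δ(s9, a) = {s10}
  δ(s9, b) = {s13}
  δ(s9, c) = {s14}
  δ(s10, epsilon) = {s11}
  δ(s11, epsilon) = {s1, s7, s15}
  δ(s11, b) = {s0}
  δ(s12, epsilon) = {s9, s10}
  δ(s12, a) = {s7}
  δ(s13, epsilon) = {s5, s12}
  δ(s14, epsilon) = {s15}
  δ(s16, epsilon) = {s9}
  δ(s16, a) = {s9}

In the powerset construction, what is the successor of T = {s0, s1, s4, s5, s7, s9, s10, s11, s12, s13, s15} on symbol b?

s1 on b → {s1}.
s9 on b → {s13}.
s11 on b → {s0}.
No b-transition from s0, s4, s5, s7, s10, s12, s13, s15.
Union after reading b: {s0, s1, s13}.
Now take the epsilon-closure:
From s0 via epsilon: add s4.
From s13 via epsilon: add s5, s12.
From s12 via epsilon: add s9, s10.
From s10 via epsilon: add s11.
From s11 via epsilon: add s7, s15.
No new states can be added; the closed set is {s0, s1, s4, s5, s7, s9, s10, s11, s12, s13, s15}.

{s0, s1, s4, s5, s7, s9, s10, s11, s12, s13, s15}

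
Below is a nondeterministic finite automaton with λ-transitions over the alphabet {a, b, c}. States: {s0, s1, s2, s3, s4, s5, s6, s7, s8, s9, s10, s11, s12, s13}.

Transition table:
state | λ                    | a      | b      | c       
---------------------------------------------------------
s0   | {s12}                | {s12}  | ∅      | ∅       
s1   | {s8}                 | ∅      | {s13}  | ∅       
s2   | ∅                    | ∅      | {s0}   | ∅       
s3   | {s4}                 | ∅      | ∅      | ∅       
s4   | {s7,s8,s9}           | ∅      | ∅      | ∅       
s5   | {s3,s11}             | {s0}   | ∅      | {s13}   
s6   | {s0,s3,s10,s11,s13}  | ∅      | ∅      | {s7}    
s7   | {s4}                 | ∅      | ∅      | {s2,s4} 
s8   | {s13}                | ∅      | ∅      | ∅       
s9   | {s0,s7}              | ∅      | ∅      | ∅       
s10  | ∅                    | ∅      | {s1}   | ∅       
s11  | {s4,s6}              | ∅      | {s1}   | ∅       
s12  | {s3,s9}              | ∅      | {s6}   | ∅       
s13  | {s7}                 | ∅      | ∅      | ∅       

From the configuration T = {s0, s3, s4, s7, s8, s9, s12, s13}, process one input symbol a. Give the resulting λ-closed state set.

{s0, s3, s4, s7, s8, s9, s12, s13}

s0 on a → {s12}.
No a-transition from s3, s4, s7, s8, s9, s12, s13.
Union after reading a: {s12}.
Now take the λ-closure:
From s12 via λ: add s3, s9.
From s3 via λ: add s4.
From s9 via λ: add s0, s7.
From s4 via λ: add s8.
From s8 via λ: add s13.
No new states can be added; the closed set is {s0, s3, s4, s7, s8, s9, s12, s13}.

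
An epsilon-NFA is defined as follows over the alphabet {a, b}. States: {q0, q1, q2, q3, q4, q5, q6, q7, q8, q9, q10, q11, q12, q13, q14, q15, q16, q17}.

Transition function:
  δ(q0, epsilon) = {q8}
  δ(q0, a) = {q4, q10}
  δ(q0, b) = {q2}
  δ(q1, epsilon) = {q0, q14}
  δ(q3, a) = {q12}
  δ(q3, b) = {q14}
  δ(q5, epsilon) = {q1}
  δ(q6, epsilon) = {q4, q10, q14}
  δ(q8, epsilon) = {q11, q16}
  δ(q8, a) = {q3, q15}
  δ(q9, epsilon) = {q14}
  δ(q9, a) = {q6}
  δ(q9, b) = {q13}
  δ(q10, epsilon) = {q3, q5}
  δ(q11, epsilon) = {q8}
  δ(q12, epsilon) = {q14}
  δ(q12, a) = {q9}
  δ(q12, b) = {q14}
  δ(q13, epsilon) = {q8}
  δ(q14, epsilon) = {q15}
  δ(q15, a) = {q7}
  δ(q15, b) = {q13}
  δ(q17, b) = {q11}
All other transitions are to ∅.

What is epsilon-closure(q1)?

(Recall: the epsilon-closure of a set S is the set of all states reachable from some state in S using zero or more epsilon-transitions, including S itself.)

Start with {q1}.
From q1 via epsilon: add q0, q14.
From q0 via epsilon: add q8.
From q14 via epsilon: add q15.
From q8 via epsilon: add q11, q16.
No new states can be added; the closed set is {q0, q1, q8, q11, q14, q15, q16}.

{q0, q1, q8, q11, q14, q15, q16}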